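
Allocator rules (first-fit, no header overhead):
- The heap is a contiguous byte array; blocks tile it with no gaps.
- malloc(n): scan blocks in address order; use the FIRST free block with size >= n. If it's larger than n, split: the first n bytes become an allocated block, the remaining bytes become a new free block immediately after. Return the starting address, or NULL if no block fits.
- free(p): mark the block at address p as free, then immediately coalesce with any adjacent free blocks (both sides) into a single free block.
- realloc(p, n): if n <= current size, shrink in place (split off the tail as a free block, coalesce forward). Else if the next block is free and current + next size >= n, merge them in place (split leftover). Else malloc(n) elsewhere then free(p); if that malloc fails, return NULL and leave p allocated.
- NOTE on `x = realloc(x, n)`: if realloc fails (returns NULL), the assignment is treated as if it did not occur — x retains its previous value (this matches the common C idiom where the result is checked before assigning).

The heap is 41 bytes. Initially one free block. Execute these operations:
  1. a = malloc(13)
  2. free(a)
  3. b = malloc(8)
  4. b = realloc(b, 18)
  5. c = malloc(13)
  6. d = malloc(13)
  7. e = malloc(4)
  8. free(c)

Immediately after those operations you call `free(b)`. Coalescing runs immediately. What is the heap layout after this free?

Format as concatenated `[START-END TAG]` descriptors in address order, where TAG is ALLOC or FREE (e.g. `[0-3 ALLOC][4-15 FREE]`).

Answer: [0-30 FREE][31-34 ALLOC][35-40 FREE]

Derivation:
Op 1: a = malloc(13) -> a = 0; heap: [0-12 ALLOC][13-40 FREE]
Op 2: free(a) -> (freed a); heap: [0-40 FREE]
Op 3: b = malloc(8) -> b = 0; heap: [0-7 ALLOC][8-40 FREE]
Op 4: b = realloc(b, 18) -> b = 0; heap: [0-17 ALLOC][18-40 FREE]
Op 5: c = malloc(13) -> c = 18; heap: [0-17 ALLOC][18-30 ALLOC][31-40 FREE]
Op 6: d = malloc(13) -> d = NULL; heap: [0-17 ALLOC][18-30 ALLOC][31-40 FREE]
Op 7: e = malloc(4) -> e = 31; heap: [0-17 ALLOC][18-30 ALLOC][31-34 ALLOC][35-40 FREE]
Op 8: free(c) -> (freed c); heap: [0-17 ALLOC][18-30 FREE][31-34 ALLOC][35-40 FREE]
free(b): b = 0 -> block [0-17 ALLOC]; mark free, coalesce with adjacent free neighbors -> [0-30 FREE][31-34 ALLOC][35-40 FREE]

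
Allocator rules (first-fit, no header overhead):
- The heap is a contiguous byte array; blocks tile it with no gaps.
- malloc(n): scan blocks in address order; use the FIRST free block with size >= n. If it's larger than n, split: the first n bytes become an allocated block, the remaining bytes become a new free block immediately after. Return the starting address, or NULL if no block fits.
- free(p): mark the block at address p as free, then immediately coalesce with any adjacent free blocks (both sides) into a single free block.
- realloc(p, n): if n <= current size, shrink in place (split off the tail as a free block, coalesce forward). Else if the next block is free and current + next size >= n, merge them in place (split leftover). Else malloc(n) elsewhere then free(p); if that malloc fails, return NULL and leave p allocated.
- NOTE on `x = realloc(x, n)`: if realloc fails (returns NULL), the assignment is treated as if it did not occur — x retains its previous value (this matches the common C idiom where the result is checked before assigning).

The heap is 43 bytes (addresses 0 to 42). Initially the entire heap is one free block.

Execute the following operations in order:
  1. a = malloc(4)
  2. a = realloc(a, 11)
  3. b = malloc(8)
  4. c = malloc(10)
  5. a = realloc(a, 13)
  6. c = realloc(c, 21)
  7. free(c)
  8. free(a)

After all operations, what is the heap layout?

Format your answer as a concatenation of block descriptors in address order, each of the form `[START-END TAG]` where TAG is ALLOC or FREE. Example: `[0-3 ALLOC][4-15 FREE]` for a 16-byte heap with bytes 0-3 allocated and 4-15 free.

Op 1: a = malloc(4) -> a = 0; heap: [0-3 ALLOC][4-42 FREE]
Op 2: a = realloc(a, 11) -> a = 0; heap: [0-10 ALLOC][11-42 FREE]
Op 3: b = malloc(8) -> b = 11; heap: [0-10 ALLOC][11-18 ALLOC][19-42 FREE]
Op 4: c = malloc(10) -> c = 19; heap: [0-10 ALLOC][11-18 ALLOC][19-28 ALLOC][29-42 FREE]
Op 5: a = realloc(a, 13) -> a = 29; heap: [0-10 FREE][11-18 ALLOC][19-28 ALLOC][29-41 ALLOC][42-42 FREE]
Op 6: c = realloc(c, 21) -> NULL (c unchanged); heap: [0-10 FREE][11-18 ALLOC][19-28 ALLOC][29-41 ALLOC][42-42 FREE]
Op 7: free(c) -> (freed c); heap: [0-10 FREE][11-18 ALLOC][19-28 FREE][29-41 ALLOC][42-42 FREE]
Op 8: free(a) -> (freed a); heap: [0-10 FREE][11-18 ALLOC][19-42 FREE]

Answer: [0-10 FREE][11-18 ALLOC][19-42 FREE]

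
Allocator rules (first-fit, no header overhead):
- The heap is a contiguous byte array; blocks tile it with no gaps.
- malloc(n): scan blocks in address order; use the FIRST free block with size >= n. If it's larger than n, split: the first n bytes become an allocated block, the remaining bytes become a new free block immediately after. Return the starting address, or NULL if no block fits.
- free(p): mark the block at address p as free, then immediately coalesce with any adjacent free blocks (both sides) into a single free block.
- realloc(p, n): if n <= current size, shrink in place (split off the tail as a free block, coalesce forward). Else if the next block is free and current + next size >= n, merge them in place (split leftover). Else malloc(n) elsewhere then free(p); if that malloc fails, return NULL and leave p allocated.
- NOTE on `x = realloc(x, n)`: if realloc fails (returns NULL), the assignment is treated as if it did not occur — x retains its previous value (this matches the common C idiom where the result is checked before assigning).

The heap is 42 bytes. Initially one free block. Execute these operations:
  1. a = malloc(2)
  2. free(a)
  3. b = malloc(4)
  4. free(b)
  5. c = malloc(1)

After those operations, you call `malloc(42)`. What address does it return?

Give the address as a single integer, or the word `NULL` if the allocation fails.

Op 1: a = malloc(2) -> a = 0; heap: [0-1 ALLOC][2-41 FREE]
Op 2: free(a) -> (freed a); heap: [0-41 FREE]
Op 3: b = malloc(4) -> b = 0; heap: [0-3 ALLOC][4-41 FREE]
Op 4: free(b) -> (freed b); heap: [0-41 FREE]
Op 5: c = malloc(1) -> c = 0; heap: [0-0 ALLOC][1-41 FREE]
malloc(42): first-fit scan over [0-0 ALLOC][1-41 FREE] -> NULL

Answer: NULL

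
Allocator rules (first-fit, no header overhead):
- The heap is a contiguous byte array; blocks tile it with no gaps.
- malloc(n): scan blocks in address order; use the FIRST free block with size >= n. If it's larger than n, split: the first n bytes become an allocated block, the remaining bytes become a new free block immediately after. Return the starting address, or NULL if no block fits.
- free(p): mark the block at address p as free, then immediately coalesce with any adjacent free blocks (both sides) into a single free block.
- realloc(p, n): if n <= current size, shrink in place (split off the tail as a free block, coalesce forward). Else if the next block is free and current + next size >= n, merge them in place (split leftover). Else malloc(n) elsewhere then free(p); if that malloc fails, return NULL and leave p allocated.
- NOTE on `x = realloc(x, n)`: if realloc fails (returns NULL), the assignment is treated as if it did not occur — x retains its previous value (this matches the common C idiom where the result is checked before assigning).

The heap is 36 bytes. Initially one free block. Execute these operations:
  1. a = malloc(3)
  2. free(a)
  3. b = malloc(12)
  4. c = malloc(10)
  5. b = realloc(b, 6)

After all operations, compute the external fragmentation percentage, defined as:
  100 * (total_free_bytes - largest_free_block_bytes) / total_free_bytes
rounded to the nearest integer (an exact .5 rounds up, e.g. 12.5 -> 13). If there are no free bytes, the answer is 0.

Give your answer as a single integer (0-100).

Op 1: a = malloc(3) -> a = 0; heap: [0-2 ALLOC][3-35 FREE]
Op 2: free(a) -> (freed a); heap: [0-35 FREE]
Op 3: b = malloc(12) -> b = 0; heap: [0-11 ALLOC][12-35 FREE]
Op 4: c = malloc(10) -> c = 12; heap: [0-11 ALLOC][12-21 ALLOC][22-35 FREE]
Op 5: b = realloc(b, 6) -> b = 0; heap: [0-5 ALLOC][6-11 FREE][12-21 ALLOC][22-35 FREE]
Free blocks: [6 14] total_free=20 largest=14 -> 100*(20-14)/20 = 600/20 = 30

Answer: 30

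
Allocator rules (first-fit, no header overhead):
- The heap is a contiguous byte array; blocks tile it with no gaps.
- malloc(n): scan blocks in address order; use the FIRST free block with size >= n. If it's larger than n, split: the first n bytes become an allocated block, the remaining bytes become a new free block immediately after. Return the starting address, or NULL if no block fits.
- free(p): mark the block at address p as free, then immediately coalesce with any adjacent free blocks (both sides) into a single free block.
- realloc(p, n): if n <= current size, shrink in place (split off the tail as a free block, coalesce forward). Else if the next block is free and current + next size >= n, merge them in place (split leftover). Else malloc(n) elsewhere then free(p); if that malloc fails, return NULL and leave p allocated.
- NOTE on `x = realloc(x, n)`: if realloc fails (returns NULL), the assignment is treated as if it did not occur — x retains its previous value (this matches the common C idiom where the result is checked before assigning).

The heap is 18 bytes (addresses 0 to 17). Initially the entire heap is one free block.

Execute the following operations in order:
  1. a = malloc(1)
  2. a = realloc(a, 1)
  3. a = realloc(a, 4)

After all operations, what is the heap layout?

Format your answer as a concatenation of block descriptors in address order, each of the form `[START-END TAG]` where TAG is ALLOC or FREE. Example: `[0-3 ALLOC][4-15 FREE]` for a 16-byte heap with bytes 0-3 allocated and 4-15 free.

Op 1: a = malloc(1) -> a = 0; heap: [0-0 ALLOC][1-17 FREE]
Op 2: a = realloc(a, 1) -> a = 0; heap: [0-0 ALLOC][1-17 FREE]
Op 3: a = realloc(a, 4) -> a = 0; heap: [0-3 ALLOC][4-17 FREE]

Answer: [0-3 ALLOC][4-17 FREE]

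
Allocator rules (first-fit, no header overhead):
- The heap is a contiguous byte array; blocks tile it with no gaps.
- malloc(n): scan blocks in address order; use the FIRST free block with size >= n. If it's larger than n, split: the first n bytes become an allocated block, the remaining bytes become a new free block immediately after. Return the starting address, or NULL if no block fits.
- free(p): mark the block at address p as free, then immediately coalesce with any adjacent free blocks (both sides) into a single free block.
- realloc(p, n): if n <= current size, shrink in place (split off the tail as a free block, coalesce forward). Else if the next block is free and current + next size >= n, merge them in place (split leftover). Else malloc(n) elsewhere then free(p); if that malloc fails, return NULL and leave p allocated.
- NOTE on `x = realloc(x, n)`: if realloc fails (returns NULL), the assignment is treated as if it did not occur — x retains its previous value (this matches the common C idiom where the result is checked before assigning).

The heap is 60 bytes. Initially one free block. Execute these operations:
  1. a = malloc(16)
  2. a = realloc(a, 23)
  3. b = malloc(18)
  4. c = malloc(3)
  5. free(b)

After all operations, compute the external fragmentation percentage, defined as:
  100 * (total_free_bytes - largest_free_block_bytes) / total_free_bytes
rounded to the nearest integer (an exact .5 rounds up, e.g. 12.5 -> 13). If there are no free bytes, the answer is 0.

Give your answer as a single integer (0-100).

Answer: 47

Derivation:
Op 1: a = malloc(16) -> a = 0; heap: [0-15 ALLOC][16-59 FREE]
Op 2: a = realloc(a, 23) -> a = 0; heap: [0-22 ALLOC][23-59 FREE]
Op 3: b = malloc(18) -> b = 23; heap: [0-22 ALLOC][23-40 ALLOC][41-59 FREE]
Op 4: c = malloc(3) -> c = 41; heap: [0-22 ALLOC][23-40 ALLOC][41-43 ALLOC][44-59 FREE]
Op 5: free(b) -> (freed b); heap: [0-22 ALLOC][23-40 FREE][41-43 ALLOC][44-59 FREE]
Free blocks: [18 16] total_free=34 largest=18 -> 100*(34-18)/34 = 1600/34 ≈ 47.059 -> rounds to 47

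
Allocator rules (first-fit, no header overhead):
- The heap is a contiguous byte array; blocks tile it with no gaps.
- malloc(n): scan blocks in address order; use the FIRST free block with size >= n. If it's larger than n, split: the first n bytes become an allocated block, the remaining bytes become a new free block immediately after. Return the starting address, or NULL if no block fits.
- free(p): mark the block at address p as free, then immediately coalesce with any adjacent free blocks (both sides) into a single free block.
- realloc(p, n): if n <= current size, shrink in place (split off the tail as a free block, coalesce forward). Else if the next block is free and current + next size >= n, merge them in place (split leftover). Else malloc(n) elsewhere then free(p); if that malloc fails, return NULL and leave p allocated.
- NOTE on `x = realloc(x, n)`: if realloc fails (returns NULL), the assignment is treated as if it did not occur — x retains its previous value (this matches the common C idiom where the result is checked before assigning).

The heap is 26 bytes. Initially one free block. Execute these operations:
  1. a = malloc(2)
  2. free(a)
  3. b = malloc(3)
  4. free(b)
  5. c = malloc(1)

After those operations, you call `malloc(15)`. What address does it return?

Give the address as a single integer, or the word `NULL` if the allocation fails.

Answer: 1

Derivation:
Op 1: a = malloc(2) -> a = 0; heap: [0-1 ALLOC][2-25 FREE]
Op 2: free(a) -> (freed a); heap: [0-25 FREE]
Op 3: b = malloc(3) -> b = 0; heap: [0-2 ALLOC][3-25 FREE]
Op 4: free(b) -> (freed b); heap: [0-25 FREE]
Op 5: c = malloc(1) -> c = 0; heap: [0-0 ALLOC][1-25 FREE]
malloc(15): first-fit scan over [0-0 ALLOC][1-25 FREE] -> 1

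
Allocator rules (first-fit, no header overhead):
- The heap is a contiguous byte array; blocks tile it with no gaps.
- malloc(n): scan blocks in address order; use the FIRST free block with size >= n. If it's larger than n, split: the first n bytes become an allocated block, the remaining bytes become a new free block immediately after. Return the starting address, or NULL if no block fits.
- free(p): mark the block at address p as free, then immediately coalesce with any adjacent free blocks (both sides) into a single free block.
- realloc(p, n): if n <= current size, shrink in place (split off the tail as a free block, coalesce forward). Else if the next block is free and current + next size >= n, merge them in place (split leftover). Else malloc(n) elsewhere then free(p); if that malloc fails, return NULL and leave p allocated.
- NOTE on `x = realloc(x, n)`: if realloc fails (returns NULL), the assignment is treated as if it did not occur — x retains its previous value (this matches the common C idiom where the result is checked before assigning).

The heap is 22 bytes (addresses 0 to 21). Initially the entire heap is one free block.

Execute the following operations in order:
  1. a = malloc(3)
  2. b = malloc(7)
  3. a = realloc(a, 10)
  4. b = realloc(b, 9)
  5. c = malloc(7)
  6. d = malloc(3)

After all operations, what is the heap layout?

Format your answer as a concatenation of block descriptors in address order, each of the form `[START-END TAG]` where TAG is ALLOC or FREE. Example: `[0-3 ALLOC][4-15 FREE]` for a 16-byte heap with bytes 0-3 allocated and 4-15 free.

Op 1: a = malloc(3) -> a = 0; heap: [0-2 ALLOC][3-21 FREE]
Op 2: b = malloc(7) -> b = 3; heap: [0-2 ALLOC][3-9 ALLOC][10-21 FREE]
Op 3: a = realloc(a, 10) -> a = 10; heap: [0-2 FREE][3-9 ALLOC][10-19 ALLOC][20-21 FREE]
Op 4: b = realloc(b, 9) -> NULL (b unchanged); heap: [0-2 FREE][3-9 ALLOC][10-19 ALLOC][20-21 FREE]
Op 5: c = malloc(7) -> c = NULL; heap: [0-2 FREE][3-9 ALLOC][10-19 ALLOC][20-21 FREE]
Op 6: d = malloc(3) -> d = 0; heap: [0-2 ALLOC][3-9 ALLOC][10-19 ALLOC][20-21 FREE]

Answer: [0-2 ALLOC][3-9 ALLOC][10-19 ALLOC][20-21 FREE]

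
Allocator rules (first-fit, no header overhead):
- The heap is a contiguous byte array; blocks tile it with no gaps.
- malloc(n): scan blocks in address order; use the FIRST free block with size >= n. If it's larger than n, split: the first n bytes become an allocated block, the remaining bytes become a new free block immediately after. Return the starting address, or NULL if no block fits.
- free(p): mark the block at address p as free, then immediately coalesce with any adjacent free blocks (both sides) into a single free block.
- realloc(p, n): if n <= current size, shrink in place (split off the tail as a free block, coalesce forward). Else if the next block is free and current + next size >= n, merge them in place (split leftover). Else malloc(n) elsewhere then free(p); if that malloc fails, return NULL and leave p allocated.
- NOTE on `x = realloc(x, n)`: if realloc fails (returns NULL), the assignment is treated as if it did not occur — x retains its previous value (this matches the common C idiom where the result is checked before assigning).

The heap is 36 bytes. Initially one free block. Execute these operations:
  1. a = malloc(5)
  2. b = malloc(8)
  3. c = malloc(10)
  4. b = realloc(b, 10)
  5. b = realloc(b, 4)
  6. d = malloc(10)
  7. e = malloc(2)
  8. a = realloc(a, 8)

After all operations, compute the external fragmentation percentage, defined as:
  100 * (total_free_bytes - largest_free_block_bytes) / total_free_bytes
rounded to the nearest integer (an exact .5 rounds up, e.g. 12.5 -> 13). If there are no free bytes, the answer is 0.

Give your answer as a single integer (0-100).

Answer: 50

Derivation:
Op 1: a = malloc(5) -> a = 0; heap: [0-4 ALLOC][5-35 FREE]
Op 2: b = malloc(8) -> b = 5; heap: [0-4 ALLOC][5-12 ALLOC][13-35 FREE]
Op 3: c = malloc(10) -> c = 13; heap: [0-4 ALLOC][5-12 ALLOC][13-22 ALLOC][23-35 FREE]
Op 4: b = realloc(b, 10) -> b = 23; heap: [0-4 ALLOC][5-12 FREE][13-22 ALLOC][23-32 ALLOC][33-35 FREE]
Op 5: b = realloc(b, 4) -> b = 23; heap: [0-4 ALLOC][5-12 FREE][13-22 ALLOC][23-26 ALLOC][27-35 FREE]
Op 6: d = malloc(10) -> d = NULL; heap: [0-4 ALLOC][5-12 FREE][13-22 ALLOC][23-26 ALLOC][27-35 FREE]
Op 7: e = malloc(2) -> e = 5; heap: [0-4 ALLOC][5-6 ALLOC][7-12 FREE][13-22 ALLOC][23-26 ALLOC][27-35 FREE]
Op 8: a = realloc(a, 8) -> a = 27; heap: [0-4 FREE][5-6 ALLOC][7-12 FREE][13-22 ALLOC][23-26 ALLOC][27-34 ALLOC][35-35 FREE]
Free blocks: [5 6 1] total_free=12 largest=6 -> 100*(12-6)/12 = 600/12 = 50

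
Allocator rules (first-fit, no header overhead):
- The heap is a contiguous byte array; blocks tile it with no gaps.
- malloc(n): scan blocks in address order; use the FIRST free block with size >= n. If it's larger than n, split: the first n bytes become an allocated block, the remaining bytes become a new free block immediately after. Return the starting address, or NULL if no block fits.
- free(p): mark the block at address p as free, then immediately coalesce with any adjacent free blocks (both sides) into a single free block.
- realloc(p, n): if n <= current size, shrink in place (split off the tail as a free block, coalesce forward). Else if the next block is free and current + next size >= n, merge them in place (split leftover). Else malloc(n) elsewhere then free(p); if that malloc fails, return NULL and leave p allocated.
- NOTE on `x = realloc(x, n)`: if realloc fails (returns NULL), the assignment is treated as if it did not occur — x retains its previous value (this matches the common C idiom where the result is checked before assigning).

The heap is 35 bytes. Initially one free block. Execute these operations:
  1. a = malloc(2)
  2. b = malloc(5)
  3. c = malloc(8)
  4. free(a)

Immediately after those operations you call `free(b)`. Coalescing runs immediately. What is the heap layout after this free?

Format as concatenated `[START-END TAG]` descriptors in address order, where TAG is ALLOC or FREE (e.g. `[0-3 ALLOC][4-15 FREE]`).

Op 1: a = malloc(2) -> a = 0; heap: [0-1 ALLOC][2-34 FREE]
Op 2: b = malloc(5) -> b = 2; heap: [0-1 ALLOC][2-6 ALLOC][7-34 FREE]
Op 3: c = malloc(8) -> c = 7; heap: [0-1 ALLOC][2-6 ALLOC][7-14 ALLOC][15-34 FREE]
Op 4: free(a) -> (freed a); heap: [0-1 FREE][2-6 ALLOC][7-14 ALLOC][15-34 FREE]
free(b): b = 2 -> block [2-6 ALLOC]; mark free, coalesce with adjacent free neighbors -> [0-6 FREE][7-14 ALLOC][15-34 FREE]

Answer: [0-6 FREE][7-14 ALLOC][15-34 FREE]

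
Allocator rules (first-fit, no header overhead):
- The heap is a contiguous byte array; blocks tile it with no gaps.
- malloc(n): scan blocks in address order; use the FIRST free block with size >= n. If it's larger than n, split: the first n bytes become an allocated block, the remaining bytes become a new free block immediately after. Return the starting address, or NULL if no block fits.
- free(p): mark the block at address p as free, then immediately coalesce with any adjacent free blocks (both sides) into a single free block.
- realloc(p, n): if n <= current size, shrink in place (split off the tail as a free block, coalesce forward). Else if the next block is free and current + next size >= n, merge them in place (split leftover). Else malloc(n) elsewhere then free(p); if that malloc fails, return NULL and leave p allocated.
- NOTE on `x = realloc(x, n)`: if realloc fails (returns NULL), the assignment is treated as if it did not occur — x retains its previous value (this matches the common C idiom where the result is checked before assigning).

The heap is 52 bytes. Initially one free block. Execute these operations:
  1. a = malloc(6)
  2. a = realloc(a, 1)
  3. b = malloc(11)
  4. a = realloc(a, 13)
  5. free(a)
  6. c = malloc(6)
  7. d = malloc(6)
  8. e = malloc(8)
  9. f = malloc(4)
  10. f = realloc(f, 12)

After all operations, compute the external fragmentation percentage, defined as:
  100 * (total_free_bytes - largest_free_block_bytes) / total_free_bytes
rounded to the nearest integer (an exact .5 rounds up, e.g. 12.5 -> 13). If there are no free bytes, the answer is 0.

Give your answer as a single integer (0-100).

Answer: 11

Derivation:
Op 1: a = malloc(6) -> a = 0; heap: [0-5 ALLOC][6-51 FREE]
Op 2: a = realloc(a, 1) -> a = 0; heap: [0-0 ALLOC][1-51 FREE]
Op 3: b = malloc(11) -> b = 1; heap: [0-0 ALLOC][1-11 ALLOC][12-51 FREE]
Op 4: a = realloc(a, 13) -> a = 12; heap: [0-0 FREE][1-11 ALLOC][12-24 ALLOC][25-51 FREE]
Op 5: free(a) -> (freed a); heap: [0-0 FREE][1-11 ALLOC][12-51 FREE]
Op 6: c = malloc(6) -> c = 12; heap: [0-0 FREE][1-11 ALLOC][12-17 ALLOC][18-51 FREE]
Op 7: d = malloc(6) -> d = 18; heap: [0-0 FREE][1-11 ALLOC][12-17 ALLOC][18-23 ALLOC][24-51 FREE]
Op 8: e = malloc(8) -> e = 24; heap: [0-0 FREE][1-11 ALLOC][12-17 ALLOC][18-23 ALLOC][24-31 ALLOC][32-51 FREE]
Op 9: f = malloc(4) -> f = 32; heap: [0-0 FREE][1-11 ALLOC][12-17 ALLOC][18-23 ALLOC][24-31 ALLOC][32-35 ALLOC][36-51 FREE]
Op 10: f = realloc(f, 12) -> f = 32; heap: [0-0 FREE][1-11 ALLOC][12-17 ALLOC][18-23 ALLOC][24-31 ALLOC][32-43 ALLOC][44-51 FREE]
Free blocks: [1 8] total_free=9 largest=8 -> 100*(9-8)/9 = 100/9 ≈ 11.111 -> rounds to 11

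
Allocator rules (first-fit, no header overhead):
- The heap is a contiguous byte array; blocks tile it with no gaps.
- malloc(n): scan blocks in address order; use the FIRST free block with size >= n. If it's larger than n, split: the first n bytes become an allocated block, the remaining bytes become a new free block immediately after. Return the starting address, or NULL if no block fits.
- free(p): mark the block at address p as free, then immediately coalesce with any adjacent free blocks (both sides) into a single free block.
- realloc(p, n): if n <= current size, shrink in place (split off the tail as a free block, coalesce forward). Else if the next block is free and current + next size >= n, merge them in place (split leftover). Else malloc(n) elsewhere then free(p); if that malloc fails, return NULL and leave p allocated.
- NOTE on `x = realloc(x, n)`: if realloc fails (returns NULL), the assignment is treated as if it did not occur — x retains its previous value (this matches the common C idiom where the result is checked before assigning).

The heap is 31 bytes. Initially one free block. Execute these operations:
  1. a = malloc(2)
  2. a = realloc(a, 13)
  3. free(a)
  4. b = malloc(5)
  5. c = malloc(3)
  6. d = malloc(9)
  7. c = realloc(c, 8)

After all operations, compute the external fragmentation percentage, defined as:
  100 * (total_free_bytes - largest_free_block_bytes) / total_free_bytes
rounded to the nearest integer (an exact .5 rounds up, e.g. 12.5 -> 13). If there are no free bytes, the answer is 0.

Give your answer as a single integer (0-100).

Answer: 33

Derivation:
Op 1: a = malloc(2) -> a = 0; heap: [0-1 ALLOC][2-30 FREE]
Op 2: a = realloc(a, 13) -> a = 0; heap: [0-12 ALLOC][13-30 FREE]
Op 3: free(a) -> (freed a); heap: [0-30 FREE]
Op 4: b = malloc(5) -> b = 0; heap: [0-4 ALLOC][5-30 FREE]
Op 5: c = malloc(3) -> c = 5; heap: [0-4 ALLOC][5-7 ALLOC][8-30 FREE]
Op 6: d = malloc(9) -> d = 8; heap: [0-4 ALLOC][5-7 ALLOC][8-16 ALLOC][17-30 FREE]
Op 7: c = realloc(c, 8) -> c = 17; heap: [0-4 ALLOC][5-7 FREE][8-16 ALLOC][17-24 ALLOC][25-30 FREE]
Free blocks: [3 6] total_free=9 largest=6 -> 100*(9-6)/9 = 300/9 ≈ 33.333 -> rounds to 33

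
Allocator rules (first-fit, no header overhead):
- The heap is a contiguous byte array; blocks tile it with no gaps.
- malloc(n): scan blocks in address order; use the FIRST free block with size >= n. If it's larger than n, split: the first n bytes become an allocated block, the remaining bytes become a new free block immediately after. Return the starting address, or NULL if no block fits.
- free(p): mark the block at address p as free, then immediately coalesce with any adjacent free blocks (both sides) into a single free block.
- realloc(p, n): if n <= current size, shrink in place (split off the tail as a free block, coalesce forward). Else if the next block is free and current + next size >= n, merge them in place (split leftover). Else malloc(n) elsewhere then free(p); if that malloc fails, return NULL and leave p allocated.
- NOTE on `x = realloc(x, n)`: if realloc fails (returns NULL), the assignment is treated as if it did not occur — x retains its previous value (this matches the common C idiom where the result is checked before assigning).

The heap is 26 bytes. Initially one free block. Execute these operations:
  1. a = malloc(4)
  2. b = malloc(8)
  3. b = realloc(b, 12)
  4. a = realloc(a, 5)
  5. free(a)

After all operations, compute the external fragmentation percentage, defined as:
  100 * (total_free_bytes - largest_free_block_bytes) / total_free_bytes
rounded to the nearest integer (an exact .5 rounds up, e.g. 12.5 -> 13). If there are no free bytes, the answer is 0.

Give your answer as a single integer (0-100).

Op 1: a = malloc(4) -> a = 0; heap: [0-3 ALLOC][4-25 FREE]
Op 2: b = malloc(8) -> b = 4; heap: [0-3 ALLOC][4-11 ALLOC][12-25 FREE]
Op 3: b = realloc(b, 12) -> b = 4; heap: [0-3 ALLOC][4-15 ALLOC][16-25 FREE]
Op 4: a = realloc(a, 5) -> a = 16; heap: [0-3 FREE][4-15 ALLOC][16-20 ALLOC][21-25 FREE]
Op 5: free(a) -> (freed a); heap: [0-3 FREE][4-15 ALLOC][16-25 FREE]
Free blocks: [4 10] total_free=14 largest=10 -> 100*(14-10)/14 = 400/14 ≈ 28.571 -> rounds to 29

Answer: 29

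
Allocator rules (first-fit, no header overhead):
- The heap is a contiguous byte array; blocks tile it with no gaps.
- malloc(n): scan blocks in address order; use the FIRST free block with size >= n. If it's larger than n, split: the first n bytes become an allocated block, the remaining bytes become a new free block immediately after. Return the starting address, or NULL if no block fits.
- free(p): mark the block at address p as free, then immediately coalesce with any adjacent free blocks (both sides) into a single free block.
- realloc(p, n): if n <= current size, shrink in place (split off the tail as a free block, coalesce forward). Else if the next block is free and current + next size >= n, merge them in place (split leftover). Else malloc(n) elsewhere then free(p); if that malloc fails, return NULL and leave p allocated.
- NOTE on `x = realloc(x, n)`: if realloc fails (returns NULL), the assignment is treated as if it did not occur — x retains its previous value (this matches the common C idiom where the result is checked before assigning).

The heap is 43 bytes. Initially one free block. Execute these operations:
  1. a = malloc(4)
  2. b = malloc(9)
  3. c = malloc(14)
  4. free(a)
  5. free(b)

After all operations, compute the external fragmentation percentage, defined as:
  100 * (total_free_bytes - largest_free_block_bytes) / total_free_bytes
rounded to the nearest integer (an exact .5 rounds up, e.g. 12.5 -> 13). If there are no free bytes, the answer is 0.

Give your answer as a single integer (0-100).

Answer: 45

Derivation:
Op 1: a = malloc(4) -> a = 0; heap: [0-3 ALLOC][4-42 FREE]
Op 2: b = malloc(9) -> b = 4; heap: [0-3 ALLOC][4-12 ALLOC][13-42 FREE]
Op 3: c = malloc(14) -> c = 13; heap: [0-3 ALLOC][4-12 ALLOC][13-26 ALLOC][27-42 FREE]
Op 4: free(a) -> (freed a); heap: [0-3 FREE][4-12 ALLOC][13-26 ALLOC][27-42 FREE]
Op 5: free(b) -> (freed b); heap: [0-12 FREE][13-26 ALLOC][27-42 FREE]
Free blocks: [13 16] total_free=29 largest=16 -> 100*(29-16)/29 = 1300/29 ≈ 44.828 -> rounds to 45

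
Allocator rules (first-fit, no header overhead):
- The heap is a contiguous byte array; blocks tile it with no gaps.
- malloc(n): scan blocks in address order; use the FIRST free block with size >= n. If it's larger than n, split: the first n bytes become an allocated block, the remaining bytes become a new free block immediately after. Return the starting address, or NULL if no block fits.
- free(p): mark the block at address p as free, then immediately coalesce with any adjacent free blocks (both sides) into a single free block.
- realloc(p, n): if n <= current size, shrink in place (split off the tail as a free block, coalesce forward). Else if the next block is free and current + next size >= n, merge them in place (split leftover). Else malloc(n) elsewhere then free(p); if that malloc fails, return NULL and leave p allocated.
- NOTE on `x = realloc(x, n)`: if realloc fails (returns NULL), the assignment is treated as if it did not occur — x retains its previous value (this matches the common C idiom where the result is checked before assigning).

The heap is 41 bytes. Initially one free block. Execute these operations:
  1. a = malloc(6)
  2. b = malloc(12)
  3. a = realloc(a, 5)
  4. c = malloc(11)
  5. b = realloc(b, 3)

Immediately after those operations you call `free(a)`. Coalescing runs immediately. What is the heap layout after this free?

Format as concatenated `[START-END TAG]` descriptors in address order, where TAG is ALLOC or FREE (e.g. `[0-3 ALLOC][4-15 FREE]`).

Answer: [0-5 FREE][6-8 ALLOC][9-17 FREE][18-28 ALLOC][29-40 FREE]

Derivation:
Op 1: a = malloc(6) -> a = 0; heap: [0-5 ALLOC][6-40 FREE]
Op 2: b = malloc(12) -> b = 6; heap: [0-5 ALLOC][6-17 ALLOC][18-40 FREE]
Op 3: a = realloc(a, 5) -> a = 0; heap: [0-4 ALLOC][5-5 FREE][6-17 ALLOC][18-40 FREE]
Op 4: c = malloc(11) -> c = 18; heap: [0-4 ALLOC][5-5 FREE][6-17 ALLOC][18-28 ALLOC][29-40 FREE]
Op 5: b = realloc(b, 3) -> b = 6; heap: [0-4 ALLOC][5-5 FREE][6-8 ALLOC][9-17 FREE][18-28 ALLOC][29-40 FREE]
free(a): a = 0 -> block [0-4 ALLOC]; mark free, coalesce with adjacent free neighbors -> [0-5 FREE][6-8 ALLOC][9-17 FREE][18-28 ALLOC][29-40 FREE]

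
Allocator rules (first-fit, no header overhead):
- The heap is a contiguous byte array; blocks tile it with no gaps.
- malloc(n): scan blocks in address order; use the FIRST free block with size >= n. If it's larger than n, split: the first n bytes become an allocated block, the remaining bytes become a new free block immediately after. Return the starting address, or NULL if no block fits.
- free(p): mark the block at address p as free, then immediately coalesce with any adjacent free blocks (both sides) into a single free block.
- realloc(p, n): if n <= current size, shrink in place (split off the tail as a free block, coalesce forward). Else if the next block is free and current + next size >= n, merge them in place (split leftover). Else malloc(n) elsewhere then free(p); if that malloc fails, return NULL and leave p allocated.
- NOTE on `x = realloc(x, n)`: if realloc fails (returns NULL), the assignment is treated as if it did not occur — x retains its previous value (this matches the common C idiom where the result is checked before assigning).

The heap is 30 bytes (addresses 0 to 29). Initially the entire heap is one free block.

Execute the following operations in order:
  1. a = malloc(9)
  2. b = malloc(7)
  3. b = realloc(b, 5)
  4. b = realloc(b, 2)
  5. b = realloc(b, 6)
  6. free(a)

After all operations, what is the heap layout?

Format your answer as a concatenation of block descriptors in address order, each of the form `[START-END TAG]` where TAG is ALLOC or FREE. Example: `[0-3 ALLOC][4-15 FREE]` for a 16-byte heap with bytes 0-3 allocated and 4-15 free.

Answer: [0-8 FREE][9-14 ALLOC][15-29 FREE]

Derivation:
Op 1: a = malloc(9) -> a = 0; heap: [0-8 ALLOC][9-29 FREE]
Op 2: b = malloc(7) -> b = 9; heap: [0-8 ALLOC][9-15 ALLOC][16-29 FREE]
Op 3: b = realloc(b, 5) -> b = 9; heap: [0-8 ALLOC][9-13 ALLOC][14-29 FREE]
Op 4: b = realloc(b, 2) -> b = 9; heap: [0-8 ALLOC][9-10 ALLOC][11-29 FREE]
Op 5: b = realloc(b, 6) -> b = 9; heap: [0-8 ALLOC][9-14 ALLOC][15-29 FREE]
Op 6: free(a) -> (freed a); heap: [0-8 FREE][9-14 ALLOC][15-29 FREE]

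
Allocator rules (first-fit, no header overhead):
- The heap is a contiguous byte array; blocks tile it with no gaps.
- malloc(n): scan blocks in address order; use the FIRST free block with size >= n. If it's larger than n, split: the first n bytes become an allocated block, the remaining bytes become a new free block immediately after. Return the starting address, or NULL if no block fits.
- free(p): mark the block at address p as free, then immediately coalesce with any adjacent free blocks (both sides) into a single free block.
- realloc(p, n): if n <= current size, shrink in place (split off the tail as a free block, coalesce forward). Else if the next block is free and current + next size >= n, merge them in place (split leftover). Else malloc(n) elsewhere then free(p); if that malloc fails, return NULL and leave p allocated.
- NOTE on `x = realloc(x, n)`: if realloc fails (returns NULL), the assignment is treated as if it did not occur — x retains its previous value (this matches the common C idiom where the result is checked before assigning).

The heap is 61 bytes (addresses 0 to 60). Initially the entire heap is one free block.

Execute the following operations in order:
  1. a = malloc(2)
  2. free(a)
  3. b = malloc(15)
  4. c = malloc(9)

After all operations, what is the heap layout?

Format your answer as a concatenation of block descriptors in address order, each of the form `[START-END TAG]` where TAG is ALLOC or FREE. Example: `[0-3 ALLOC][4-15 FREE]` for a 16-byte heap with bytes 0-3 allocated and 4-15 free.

Op 1: a = malloc(2) -> a = 0; heap: [0-1 ALLOC][2-60 FREE]
Op 2: free(a) -> (freed a); heap: [0-60 FREE]
Op 3: b = malloc(15) -> b = 0; heap: [0-14 ALLOC][15-60 FREE]
Op 4: c = malloc(9) -> c = 15; heap: [0-14 ALLOC][15-23 ALLOC][24-60 FREE]

Answer: [0-14 ALLOC][15-23 ALLOC][24-60 FREE]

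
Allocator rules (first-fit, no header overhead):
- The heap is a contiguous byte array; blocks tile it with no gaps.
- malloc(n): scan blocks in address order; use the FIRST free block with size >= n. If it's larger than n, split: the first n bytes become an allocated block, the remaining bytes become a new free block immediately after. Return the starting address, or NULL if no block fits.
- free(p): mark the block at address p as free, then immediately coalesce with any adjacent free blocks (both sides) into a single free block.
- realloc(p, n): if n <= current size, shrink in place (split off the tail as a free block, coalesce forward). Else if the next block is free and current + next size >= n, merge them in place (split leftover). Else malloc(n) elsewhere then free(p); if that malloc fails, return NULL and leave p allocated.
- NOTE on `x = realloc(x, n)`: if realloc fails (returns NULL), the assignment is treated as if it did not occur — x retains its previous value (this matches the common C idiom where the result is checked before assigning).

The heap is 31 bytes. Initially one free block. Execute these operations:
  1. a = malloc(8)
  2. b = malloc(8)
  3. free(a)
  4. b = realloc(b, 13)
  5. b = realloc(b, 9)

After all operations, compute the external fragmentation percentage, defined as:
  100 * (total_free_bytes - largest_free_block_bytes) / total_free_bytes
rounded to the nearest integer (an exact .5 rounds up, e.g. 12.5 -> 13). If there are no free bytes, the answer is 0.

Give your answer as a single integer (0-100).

Op 1: a = malloc(8) -> a = 0; heap: [0-7 ALLOC][8-30 FREE]
Op 2: b = malloc(8) -> b = 8; heap: [0-7 ALLOC][8-15 ALLOC][16-30 FREE]
Op 3: free(a) -> (freed a); heap: [0-7 FREE][8-15 ALLOC][16-30 FREE]
Op 4: b = realloc(b, 13) -> b = 8; heap: [0-7 FREE][8-20 ALLOC][21-30 FREE]
Op 5: b = realloc(b, 9) -> b = 8; heap: [0-7 FREE][8-16 ALLOC][17-30 FREE]
Free blocks: [8 14] total_free=22 largest=14 -> 100*(22-14)/22 = 800/22 ≈ 36.364 -> rounds to 36

Answer: 36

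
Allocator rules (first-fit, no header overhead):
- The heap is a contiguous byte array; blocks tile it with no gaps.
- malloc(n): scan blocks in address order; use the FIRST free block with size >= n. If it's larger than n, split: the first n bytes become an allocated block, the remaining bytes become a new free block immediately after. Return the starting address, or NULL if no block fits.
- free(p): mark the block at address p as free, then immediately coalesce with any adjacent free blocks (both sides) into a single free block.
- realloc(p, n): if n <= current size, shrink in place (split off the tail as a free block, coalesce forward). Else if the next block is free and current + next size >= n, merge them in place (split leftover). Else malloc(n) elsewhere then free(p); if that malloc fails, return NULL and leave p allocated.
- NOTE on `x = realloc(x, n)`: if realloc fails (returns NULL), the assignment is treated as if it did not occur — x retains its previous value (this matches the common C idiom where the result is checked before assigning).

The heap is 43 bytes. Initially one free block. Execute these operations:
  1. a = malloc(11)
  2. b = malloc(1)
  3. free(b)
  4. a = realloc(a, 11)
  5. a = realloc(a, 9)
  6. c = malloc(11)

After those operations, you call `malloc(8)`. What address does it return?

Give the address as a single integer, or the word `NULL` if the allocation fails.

Op 1: a = malloc(11) -> a = 0; heap: [0-10 ALLOC][11-42 FREE]
Op 2: b = malloc(1) -> b = 11; heap: [0-10 ALLOC][11-11 ALLOC][12-42 FREE]
Op 3: free(b) -> (freed b); heap: [0-10 ALLOC][11-42 FREE]
Op 4: a = realloc(a, 11) -> a = 0; heap: [0-10 ALLOC][11-42 FREE]
Op 5: a = realloc(a, 9) -> a = 0; heap: [0-8 ALLOC][9-42 FREE]
Op 6: c = malloc(11) -> c = 9; heap: [0-8 ALLOC][9-19 ALLOC][20-42 FREE]
malloc(8): first-fit scan over [0-8 ALLOC][9-19 ALLOC][20-42 FREE] -> 20

Answer: 20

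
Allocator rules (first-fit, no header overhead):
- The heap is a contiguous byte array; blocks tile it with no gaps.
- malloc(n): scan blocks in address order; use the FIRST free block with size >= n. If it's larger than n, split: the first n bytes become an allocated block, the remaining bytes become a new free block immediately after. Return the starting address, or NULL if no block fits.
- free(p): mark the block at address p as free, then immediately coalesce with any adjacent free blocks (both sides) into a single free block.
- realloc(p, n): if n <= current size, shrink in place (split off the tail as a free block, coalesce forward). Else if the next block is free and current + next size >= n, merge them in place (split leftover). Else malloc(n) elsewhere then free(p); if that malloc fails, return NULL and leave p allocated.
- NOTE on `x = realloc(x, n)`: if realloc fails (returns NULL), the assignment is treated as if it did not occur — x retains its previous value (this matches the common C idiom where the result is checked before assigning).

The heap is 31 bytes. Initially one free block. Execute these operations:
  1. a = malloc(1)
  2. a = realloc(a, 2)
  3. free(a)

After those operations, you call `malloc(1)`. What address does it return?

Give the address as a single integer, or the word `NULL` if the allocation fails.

Op 1: a = malloc(1) -> a = 0; heap: [0-0 ALLOC][1-30 FREE]
Op 2: a = realloc(a, 2) -> a = 0; heap: [0-1 ALLOC][2-30 FREE]
Op 3: free(a) -> (freed a); heap: [0-30 FREE]
malloc(1): first-fit scan over [0-30 FREE] -> 0

Answer: 0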